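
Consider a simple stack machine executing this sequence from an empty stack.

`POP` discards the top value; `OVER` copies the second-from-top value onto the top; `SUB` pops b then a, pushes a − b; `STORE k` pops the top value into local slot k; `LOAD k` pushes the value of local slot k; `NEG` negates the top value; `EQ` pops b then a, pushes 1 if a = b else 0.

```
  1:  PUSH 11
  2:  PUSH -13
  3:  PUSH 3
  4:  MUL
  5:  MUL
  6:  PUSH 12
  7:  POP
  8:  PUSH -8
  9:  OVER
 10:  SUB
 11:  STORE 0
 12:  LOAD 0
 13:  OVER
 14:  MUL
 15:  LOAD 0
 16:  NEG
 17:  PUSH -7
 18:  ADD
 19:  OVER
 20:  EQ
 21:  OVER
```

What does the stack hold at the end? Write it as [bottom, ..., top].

PUSH 11  -> 11
PUSH -13 -> 11 -13
PUSH 3   -> 11 -13 3
MUL      -> 11 -39
MUL      -> -429
PUSH 12  -> -429 12
POP      -> -429
PUSH -8  -> -429 -8
OVER     -> -429 -8 -429
SUB      -> -429 421
STORE 0  -> -429
LOAD 0   -> -429 421
OVER     -> -429 421 -429
MUL      -> -429 -180609
LOAD 0   -> -429 -180609 421
NEG      -> -429 -180609 -421
PUSH -7  -> -429 -180609 -421 -7
ADD      -> -429 -180609 -428
OVER     -> -429 -180609 -428 -180609
EQ       -> -429 -180609 0
OVER     -> -429 -180609 0 -180609

[-429, -180609, 0, -180609]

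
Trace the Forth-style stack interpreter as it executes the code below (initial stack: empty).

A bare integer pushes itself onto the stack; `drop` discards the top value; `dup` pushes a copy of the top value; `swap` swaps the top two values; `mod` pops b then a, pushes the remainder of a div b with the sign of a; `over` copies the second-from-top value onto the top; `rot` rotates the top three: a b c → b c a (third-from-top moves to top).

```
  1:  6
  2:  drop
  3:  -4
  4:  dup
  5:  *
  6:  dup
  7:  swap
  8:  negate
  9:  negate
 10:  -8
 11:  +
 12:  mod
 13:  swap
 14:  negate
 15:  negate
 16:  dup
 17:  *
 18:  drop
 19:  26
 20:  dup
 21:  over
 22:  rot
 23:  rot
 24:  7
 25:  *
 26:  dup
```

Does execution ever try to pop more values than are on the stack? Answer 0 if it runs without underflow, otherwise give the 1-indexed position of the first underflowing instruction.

13

6       [6]
drop    []
-4      [-4]
dup     [-4, -4]
*       [16]
dup     [16, 16]
swap    [16, 16]
negate  [16, -16]
negate  [16, 16]
-8      [16, 16, -8]
+       [16, 8]
mod     [0]
swap  — needs 2 operands, stack has 1 → underflow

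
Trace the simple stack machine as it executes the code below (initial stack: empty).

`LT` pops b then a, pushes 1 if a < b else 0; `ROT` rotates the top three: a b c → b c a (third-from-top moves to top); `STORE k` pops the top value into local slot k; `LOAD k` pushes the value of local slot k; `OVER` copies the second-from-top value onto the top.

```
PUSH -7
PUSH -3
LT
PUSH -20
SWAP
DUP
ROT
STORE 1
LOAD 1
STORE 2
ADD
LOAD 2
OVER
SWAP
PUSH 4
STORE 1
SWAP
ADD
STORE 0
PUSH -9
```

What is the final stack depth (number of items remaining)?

PUSH -7  : -7
PUSH -3  : -7 -3
LT       : 1
PUSH -20 : 1 -20
SWAP     : -20 1
DUP      : -20 1 1
ROT      : 1 1 -20
STORE 1  : 1 1
LOAD 1   : 1 1 -20
STORE 2  : 1 1
ADD      : 2
LOAD 2   : 2 -20
OVER     : 2 -20 2
SWAP     : 2 2 -20
PUSH 4   : 2 2 -20 4
STORE 1  : 2 2 -20
SWAP     : 2 -20 2
ADD      : 2 -18
STORE 0  : 2
PUSH -9  : 2 -9

2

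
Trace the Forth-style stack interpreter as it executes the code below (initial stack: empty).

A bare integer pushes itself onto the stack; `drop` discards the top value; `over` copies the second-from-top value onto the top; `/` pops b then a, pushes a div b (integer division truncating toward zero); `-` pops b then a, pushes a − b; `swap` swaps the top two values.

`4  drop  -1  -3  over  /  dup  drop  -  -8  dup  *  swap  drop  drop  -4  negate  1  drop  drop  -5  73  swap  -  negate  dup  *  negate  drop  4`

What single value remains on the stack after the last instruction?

4

4       4
drop    (empty)
-1      -1
-3      -1 -3
over    -1 -3 -1
/       -1 3
dup     -1 3 3
drop    -1 3
-       -4
-8      -4 -8
dup     -4 -8 -8
*       -4 64
swap    64 -4
drop    64
drop    (empty)
-4      -4
negate  4
1       4 1
drop    4
drop    (empty)
-5      -5
73      -5 73
swap    73 -5
-       78
negate  -78
dup     -78 -78
*       6084
negate  -6084
drop    (empty)
4       4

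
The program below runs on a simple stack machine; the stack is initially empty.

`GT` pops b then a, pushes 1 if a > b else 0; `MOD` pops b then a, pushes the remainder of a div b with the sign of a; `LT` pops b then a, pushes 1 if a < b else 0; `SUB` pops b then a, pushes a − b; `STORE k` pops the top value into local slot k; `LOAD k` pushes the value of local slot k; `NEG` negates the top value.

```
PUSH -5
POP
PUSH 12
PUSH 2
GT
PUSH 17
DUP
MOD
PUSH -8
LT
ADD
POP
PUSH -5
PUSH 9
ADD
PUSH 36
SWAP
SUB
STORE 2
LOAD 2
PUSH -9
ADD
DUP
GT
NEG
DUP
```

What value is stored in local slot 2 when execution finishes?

PUSH -5  [-5]
POP      []
PUSH 12  [12]
PUSH 2   [12, 2]
GT       [1]
PUSH 17  [1, 17]
DUP      [1, 17, 17]
MOD      [1, 0]
PUSH -8  [1, 0, -8]
LT       [1, 0]
ADD      [1]
POP      []
PUSH -5  [-5]
PUSH 9   [-5, 9]
ADD      [4]
PUSH 36  [4, 36]
SWAP     [36, 4]
SUB      [32]
STORE 2  []
LOAD 2   [32]
PUSH -9  [32, -9]
ADD      [23]
DUP      [23, 23]
GT       [0]
NEG      [0]
DUP      [0, 0]

32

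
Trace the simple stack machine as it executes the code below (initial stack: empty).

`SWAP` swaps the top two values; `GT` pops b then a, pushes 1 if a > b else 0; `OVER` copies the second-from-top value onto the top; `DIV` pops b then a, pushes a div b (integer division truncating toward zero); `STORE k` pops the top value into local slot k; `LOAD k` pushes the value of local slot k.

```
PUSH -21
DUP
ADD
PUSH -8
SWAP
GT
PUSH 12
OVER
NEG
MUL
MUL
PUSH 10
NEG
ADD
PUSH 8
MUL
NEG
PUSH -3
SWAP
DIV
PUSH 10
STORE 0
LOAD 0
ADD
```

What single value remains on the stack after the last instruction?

10

PUSH -21 : -21
DUP      : -21 -21
ADD      : -42
PUSH -8  : -42 -8
SWAP     : -8 -42
GT       : 1
PUSH 12  : 1 12
OVER     : 1 12 1
NEG      : 1 12 -1
MUL      : 1 -12
MUL      : -12
PUSH 10  : -12 10
NEG      : -12 -10
ADD      : -22
PUSH 8   : -22 8
MUL      : -176
NEG      : 176
PUSH -3  : 176 -3
SWAP     : -3 176
DIV      : 0
PUSH 10  : 0 10
STORE 0  : 0
LOAD 0   : 0 10
ADD      : 10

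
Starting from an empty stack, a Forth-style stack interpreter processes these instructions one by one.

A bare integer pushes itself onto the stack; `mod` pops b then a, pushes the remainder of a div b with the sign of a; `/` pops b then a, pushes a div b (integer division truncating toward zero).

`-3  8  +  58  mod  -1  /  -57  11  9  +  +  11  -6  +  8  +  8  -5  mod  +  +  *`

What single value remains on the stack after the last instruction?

-3  → -3
8   → -3 8
+   → 5
58  → 5 58
mod → 5
-1  → 5 -1
/   → -5
-57 → -5 -57
11  → -5 -57 11
9   → -5 -57 11 9
+   → -5 -57 20
+   → -5 -37
11  → -5 -37 11
-6  → -5 -37 11 -6
+   → -5 -37 5
8   → -5 -37 5 8
+   → -5 -37 13
8   → -5 -37 13 8
-5  → -5 -37 13 8 -5
mod → -5 -37 13 3
+   → -5 -37 16
+   → -5 -21
*   → 105

105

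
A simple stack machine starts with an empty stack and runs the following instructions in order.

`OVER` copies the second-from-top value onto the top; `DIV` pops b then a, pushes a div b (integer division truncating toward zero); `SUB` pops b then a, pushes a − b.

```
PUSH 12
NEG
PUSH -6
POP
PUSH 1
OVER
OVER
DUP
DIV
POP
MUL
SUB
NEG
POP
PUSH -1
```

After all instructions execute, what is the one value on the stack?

PUSH 12 -> 12
NEG     -> -12
PUSH -6 -> -12 -6
POP     -> -12
PUSH 1  -> -12 1
OVER    -> -12 1 -12
OVER    -> -12 1 -12 1
DUP     -> -12 1 -12 1 1
DIV     -> -12 1 -12 1
POP     -> -12 1 -12
MUL     -> -12 -12
SUB     -> 0
NEG     -> 0
POP     -> (empty)
PUSH -1 -> -1

-1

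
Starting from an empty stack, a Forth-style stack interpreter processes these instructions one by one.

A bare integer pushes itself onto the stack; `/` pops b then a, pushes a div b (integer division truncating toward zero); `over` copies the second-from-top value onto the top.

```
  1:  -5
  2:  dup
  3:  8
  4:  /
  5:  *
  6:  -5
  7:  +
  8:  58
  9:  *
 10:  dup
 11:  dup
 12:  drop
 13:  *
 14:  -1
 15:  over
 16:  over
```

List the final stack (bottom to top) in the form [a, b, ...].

[84100, -1, 84100, -1]

-5   : [-5]
dup  : [-5, -5]
8    : [-5, -5, 8]
/    : [-5, 0]
*    : [0]
-5   : [0, -5]
+    : [-5]
58   : [-5, 58]
*    : [-290]
dup  : [-290, -290]
dup  : [-290, -290, -290]
drop : [-290, -290]
*    : [84100]
-1   : [84100, -1]
over : [84100, -1, 84100]
over : [84100, -1, 84100, -1]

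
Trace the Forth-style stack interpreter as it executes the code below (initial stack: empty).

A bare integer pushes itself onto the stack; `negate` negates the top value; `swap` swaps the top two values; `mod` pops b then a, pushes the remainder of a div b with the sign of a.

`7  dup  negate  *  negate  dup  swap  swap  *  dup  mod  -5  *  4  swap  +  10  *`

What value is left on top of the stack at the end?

7      -> [7]
dup    -> [7, 7]
negate -> [7, -7]
*      -> [-49]
negate -> [49]
dup    -> [49, 49]
swap   -> [49, 49]
swap   -> [49, 49]
*      -> [2401]
dup    -> [2401, 2401]
mod    -> [0]
-5     -> [0, -5]
*      -> [0]
4      -> [0, 4]
swap   -> [4, 0]
+      -> [4]
10     -> [4, 10]
*      -> [40]

40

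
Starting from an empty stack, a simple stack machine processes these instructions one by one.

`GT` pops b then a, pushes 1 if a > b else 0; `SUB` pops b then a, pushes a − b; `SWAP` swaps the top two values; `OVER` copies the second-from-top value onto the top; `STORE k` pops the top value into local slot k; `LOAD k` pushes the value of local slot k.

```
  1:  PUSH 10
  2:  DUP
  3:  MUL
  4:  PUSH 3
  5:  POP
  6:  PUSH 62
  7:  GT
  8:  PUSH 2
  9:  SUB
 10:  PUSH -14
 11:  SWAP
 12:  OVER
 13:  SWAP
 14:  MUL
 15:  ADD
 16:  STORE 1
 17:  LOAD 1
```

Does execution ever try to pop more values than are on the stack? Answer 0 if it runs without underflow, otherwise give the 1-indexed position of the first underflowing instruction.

PUSH 10   10
DUP       10 10
MUL       100
PUSH 3    100 3
POP       100
PUSH 62   100 62
GT        1
PUSH 2    1 2
SUB       -1
PUSH -14  -1 -14
SWAP      -14 -1
OVER      -14 -1 -14
SWAP      -14 -14 -1
MUL       -14 14
ADD       0
STORE 1   (empty)
LOAD 1    0

0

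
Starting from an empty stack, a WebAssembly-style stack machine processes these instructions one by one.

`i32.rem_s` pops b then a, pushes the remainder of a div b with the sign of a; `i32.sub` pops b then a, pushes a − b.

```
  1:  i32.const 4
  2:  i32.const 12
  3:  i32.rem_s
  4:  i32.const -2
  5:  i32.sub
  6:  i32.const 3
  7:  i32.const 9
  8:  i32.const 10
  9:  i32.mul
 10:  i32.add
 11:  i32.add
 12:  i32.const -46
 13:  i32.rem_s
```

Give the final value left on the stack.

7

i32.const 4   -> 4
i32.const 12  -> 4 12
i32.rem_s     -> 4
i32.const -2  -> 4 -2
i32.sub       -> 6
i32.const 3   -> 6 3
i32.const 9   -> 6 3 9
i32.const 10  -> 6 3 9 10
i32.mul       -> 6 3 90
i32.add       -> 6 93
i32.add       -> 99
i32.const -46 -> 99 -46
i32.rem_s     -> 7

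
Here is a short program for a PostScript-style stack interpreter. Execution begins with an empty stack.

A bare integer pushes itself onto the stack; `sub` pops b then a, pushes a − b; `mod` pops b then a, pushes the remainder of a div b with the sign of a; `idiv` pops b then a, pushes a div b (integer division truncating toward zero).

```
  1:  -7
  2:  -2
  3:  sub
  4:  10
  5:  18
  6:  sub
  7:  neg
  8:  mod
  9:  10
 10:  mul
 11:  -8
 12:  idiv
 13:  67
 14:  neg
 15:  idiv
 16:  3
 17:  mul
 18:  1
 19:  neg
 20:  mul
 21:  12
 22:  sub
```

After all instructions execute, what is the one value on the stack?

-12

-7   : [-7]
-2   : [-7, -2]
sub  : [-5]
10   : [-5, 10]
18   : [-5, 10, 18]
sub  : [-5, -8]
neg  : [-5, 8]
mod  : [-5]
10   : [-5, 10]
mul  : [-50]
-8   : [-50, -8]
idiv : [6]
67   : [6, 67]
neg  : [6, -67]
idiv : [0]
3    : [0, 3]
mul  : [0]
1    : [0, 1]
neg  : [0, -1]
mul  : [0]
12   : [0, 12]
sub  : [-12]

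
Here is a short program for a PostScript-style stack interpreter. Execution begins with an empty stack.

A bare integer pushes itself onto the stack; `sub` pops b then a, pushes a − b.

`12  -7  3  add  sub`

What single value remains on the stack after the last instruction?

16

12   12
-7   12 -7
3    12 -7 3
add  12 -4
sub  16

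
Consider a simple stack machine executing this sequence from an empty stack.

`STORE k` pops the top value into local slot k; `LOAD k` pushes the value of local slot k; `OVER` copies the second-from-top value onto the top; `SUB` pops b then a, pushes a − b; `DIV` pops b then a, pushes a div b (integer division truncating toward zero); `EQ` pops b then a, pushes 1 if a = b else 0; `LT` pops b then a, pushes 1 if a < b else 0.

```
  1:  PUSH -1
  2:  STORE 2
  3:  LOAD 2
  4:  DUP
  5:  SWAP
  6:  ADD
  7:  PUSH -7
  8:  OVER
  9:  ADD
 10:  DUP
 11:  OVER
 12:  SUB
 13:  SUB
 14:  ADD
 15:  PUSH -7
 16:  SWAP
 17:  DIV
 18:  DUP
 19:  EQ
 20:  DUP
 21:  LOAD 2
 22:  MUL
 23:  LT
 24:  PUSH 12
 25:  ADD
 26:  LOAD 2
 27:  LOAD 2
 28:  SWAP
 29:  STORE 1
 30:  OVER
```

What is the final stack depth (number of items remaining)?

PUSH -1 → [-1]
STORE 2 → []
LOAD 2  → [-1]
DUP     → [-1, -1]
SWAP    → [-1, -1]
ADD     → [-2]
PUSH -7 → [-2, -7]
OVER    → [-2, -7, -2]
ADD     → [-2, -9]
DUP     → [-2, -9, -9]
OVER    → [-2, -9, -9, -9]
SUB     → [-2, -9, 0]
SUB     → [-2, -9]
ADD     → [-11]
PUSH -7 → [-11, -7]
SWAP    → [-7, -11]
DIV     → [0]
DUP     → [0, 0]
EQ      → [1]
DUP     → [1, 1]
LOAD 2  → [1, 1, -1]
MUL     → [1, -1]
LT      → [0]
PUSH 12 → [0, 12]
ADD     → [12]
LOAD 2  → [12, -1]
LOAD 2  → [12, -1, -1]
SWAP    → [12, -1, -1]
STORE 1 → [12, -1]
OVER    → [12, -1, 12]

3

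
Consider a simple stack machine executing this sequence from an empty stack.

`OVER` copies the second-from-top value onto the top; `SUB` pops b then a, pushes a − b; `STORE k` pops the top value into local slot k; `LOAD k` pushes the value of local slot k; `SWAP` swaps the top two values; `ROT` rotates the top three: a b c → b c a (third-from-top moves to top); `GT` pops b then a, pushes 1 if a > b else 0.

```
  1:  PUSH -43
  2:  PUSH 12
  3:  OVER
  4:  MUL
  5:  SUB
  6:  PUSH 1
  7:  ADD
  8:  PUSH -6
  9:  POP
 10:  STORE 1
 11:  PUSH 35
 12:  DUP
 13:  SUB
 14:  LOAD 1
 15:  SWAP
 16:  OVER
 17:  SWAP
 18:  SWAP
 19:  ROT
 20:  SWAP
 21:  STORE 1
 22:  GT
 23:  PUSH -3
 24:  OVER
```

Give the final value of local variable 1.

PUSH -43  -43
PUSH 12   -43 12
OVER      -43 12 -43
MUL       -43 -516
SUB       473
PUSH 1    473 1
ADD       474
PUSH -6   474 -6
POP       474
STORE 1   (empty)
PUSH 35   35
DUP       35 35
SUB       0
LOAD 1    0 474
SWAP      474 0
OVER      474 0 474
SWAP      474 474 0
SWAP      474 0 474
ROT       0 474 474
SWAP      0 474 474
STORE 1   0 474
GT        0
PUSH -3   0 -3
OVER      0 -3 0

474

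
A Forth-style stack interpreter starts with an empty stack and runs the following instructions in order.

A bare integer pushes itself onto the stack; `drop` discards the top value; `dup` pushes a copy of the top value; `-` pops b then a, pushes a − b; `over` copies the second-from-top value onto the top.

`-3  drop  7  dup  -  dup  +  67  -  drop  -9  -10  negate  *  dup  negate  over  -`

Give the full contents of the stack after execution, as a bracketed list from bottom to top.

-3     : -3
drop   : (empty)
7      : 7
dup    : 7 7
-      : 0
dup    : 0 0
+      : 0
67     : 0 67
-      : -67
drop   : (empty)
-9     : -9
-10    : -9 -10
negate : -9 10
*      : -90
dup    : -90 -90
negate : -90 90
over   : -90 90 -90
-      : -90 180

[-90, 180]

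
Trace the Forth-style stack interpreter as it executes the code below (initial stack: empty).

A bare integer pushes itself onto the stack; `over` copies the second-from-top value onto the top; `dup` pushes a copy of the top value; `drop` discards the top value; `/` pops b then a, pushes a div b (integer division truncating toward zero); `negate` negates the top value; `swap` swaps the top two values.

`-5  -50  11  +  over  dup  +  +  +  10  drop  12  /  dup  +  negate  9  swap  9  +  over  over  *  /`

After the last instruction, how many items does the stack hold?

2

-5      [-5]
-50     [-5, -50]
11      [-5, -50, 11]
+       [-5, -39]
over    [-5, -39, -5]
dup     [-5, -39, -5, -5]
+       [-5, -39, -10]
+       [-5, -49]
+       [-54]
10      [-54, 10]
drop    [-54]
12      [-54, 12]
/       [-4]
dup     [-4, -4]
+       [-8]
negate  [8]
9       [8, 9]
swap    [9, 8]
9       [9, 8, 9]
+       [9, 17]
over    [9, 17, 9]
over    [9, 17, 9, 17]
*       [9, 17, 153]
/       [9, 0]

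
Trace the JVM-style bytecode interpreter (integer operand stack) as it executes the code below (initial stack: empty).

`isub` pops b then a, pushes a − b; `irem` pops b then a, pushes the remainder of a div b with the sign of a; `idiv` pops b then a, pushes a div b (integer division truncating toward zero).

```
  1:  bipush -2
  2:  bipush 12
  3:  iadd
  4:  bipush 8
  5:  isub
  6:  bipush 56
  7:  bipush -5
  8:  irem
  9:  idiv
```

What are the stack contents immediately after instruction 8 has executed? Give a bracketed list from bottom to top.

[2, 1]

bipush -2  -2
bipush 12  -2 12
iadd       10
bipush 8   10 8
isub       2
bipush 56  2 56
bipush -5  2 56 -5
irem       2 1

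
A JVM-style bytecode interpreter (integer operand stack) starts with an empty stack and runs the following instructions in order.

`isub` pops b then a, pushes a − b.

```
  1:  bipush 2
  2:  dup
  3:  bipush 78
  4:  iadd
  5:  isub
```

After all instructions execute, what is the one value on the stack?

bipush 2   2
dup        2 2
bipush 78  2 2 78
iadd       2 80
isub       -78

-78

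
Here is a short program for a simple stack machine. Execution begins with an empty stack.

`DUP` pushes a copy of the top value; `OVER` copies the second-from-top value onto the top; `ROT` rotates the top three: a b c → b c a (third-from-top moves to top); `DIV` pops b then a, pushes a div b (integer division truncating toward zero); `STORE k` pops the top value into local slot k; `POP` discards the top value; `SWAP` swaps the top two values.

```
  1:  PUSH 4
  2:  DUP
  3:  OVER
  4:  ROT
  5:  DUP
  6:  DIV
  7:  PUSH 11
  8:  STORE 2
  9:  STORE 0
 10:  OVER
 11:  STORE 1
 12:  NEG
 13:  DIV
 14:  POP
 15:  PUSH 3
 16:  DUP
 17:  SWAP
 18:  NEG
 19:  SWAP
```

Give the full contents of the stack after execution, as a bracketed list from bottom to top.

[-3, 3]

PUSH 4  : [4]
DUP     : [4, 4]
OVER    : [4, 4, 4]
ROT     : [4, 4, 4]
DUP     : [4, 4, 4, 4]
DIV     : [4, 4, 1]
PUSH 11 : [4, 4, 1, 11]
STORE 2 : [4, 4, 1]
STORE 0 : [4, 4]
OVER    : [4, 4, 4]
STORE 1 : [4, 4]
NEG     : [4, -4]
DIV     : [-1]
POP     : []
PUSH 3  : [3]
DUP     : [3, 3]
SWAP    : [3, 3]
NEG     : [3, -3]
SWAP    : [-3, 3]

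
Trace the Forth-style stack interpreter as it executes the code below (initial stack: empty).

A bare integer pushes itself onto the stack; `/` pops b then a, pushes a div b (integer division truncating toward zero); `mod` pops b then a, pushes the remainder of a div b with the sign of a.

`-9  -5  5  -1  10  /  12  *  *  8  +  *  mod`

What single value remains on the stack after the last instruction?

-9  → [-9]
-5  → [-9, -5]
5   → [-9, -5, 5]
-1  → [-9, -5, 5, -1]
10  → [-9, -5, 5, -1, 10]
/   → [-9, -5, 5, 0]
12  → [-9, -5, 5, 0, 12]
*   → [-9, -5, 5, 0]
*   → [-9, -5, 0]
8   → [-9, -5, 0, 8]
+   → [-9, -5, 8]
*   → [-9, -40]
mod → [-9]

-9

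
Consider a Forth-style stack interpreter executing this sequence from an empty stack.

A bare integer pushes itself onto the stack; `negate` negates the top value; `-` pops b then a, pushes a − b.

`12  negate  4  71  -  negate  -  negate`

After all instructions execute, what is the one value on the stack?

79

12      [12]
negate  [-12]
4       [-12, 4]
71      [-12, 4, 71]
-       [-12, -67]
negate  [-12, 67]
-       [-79]
negate  [79]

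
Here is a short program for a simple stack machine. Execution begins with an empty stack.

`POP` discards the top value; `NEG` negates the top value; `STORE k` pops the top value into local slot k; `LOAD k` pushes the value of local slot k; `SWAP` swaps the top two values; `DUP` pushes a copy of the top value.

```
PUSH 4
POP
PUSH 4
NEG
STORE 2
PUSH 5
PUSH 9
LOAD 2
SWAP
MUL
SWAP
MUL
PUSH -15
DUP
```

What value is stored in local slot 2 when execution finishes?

PUSH 4   : [4]
POP      : []
PUSH 4   : [4]
NEG      : [-4]
STORE 2  : []
PUSH 5   : [5]
PUSH 9   : [5, 9]
LOAD 2   : [5, 9, -4]
SWAP     : [5, -4, 9]
MUL      : [5, -36]
SWAP     : [-36, 5]
MUL      : [-180]
PUSH -15 : [-180, -15]
DUP      : [-180, -15, -15]

-4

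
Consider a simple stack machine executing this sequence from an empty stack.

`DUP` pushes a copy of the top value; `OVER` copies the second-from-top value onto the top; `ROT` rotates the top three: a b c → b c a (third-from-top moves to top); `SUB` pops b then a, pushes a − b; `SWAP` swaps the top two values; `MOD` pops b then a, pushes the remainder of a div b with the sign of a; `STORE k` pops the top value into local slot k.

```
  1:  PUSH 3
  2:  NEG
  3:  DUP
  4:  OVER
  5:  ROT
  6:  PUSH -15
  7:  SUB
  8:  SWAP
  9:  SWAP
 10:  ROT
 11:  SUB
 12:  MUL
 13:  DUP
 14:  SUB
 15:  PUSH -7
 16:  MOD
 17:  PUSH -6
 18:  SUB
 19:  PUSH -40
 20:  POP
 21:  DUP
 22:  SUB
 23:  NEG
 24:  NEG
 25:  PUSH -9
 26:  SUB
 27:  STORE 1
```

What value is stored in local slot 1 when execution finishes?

PUSH 3   -> [3]
NEG      -> [-3]
DUP      -> [-3, -3]
OVER     -> [-3, -3, -3]
ROT      -> [-3, -3, -3]
PUSH -15 -> [-3, -3, -3, -15]
SUB      -> [-3, -3, 12]
SWAP     -> [-3, 12, -3]
SWAP     -> [-3, -3, 12]
ROT      -> [-3, 12, -3]
SUB      -> [-3, 15]
MUL      -> [-45]
DUP      -> [-45, -45]
SUB      -> [0]
PUSH -7  -> [0, -7]
MOD      -> [0]
PUSH -6  -> [0, -6]
SUB      -> [6]
PUSH -40 -> [6, -40]
POP      -> [6]
DUP      -> [6, 6]
SUB      -> [0]
NEG      -> [0]
NEG      -> [0]
PUSH -9  -> [0, -9]
SUB      -> [9]
STORE 1  -> []

9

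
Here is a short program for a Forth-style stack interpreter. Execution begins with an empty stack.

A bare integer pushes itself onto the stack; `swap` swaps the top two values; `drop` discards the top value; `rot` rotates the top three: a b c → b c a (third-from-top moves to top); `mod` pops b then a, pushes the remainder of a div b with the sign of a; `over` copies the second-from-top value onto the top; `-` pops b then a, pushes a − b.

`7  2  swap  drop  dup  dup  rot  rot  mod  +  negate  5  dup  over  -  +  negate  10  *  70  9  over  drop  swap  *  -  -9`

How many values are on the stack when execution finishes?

3

7       7
2       7 2
swap    2 7
drop    2
dup     2 2
dup     2 2 2
rot     2 2 2
rot     2 2 2
mod     2 0
+       2
negate  -2
5       -2 5
dup     -2 5 5
over    -2 5 5 5
-       -2 5 0
+       -2 5
negate  -2 -5
10      -2 -5 10
*       -2 -50
70      -2 -50 70
9       -2 -50 70 9
over    -2 -50 70 9 70
drop    -2 -50 70 9
swap    -2 -50 9 70
*       -2 -50 630
-       -2 -680
-9      -2 -680 -9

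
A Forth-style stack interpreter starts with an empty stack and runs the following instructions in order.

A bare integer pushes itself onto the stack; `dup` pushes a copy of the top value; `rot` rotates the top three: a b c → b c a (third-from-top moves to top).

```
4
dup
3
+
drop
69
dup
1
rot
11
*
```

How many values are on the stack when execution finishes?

4    → 4
dup  → 4 4
3    → 4 4 3
+    → 4 7
drop → 4
69   → 4 69
dup  → 4 69 69
1    → 4 69 69 1
rot  → 4 69 1 69
11   → 4 69 1 69 11
*    → 4 69 1 759

4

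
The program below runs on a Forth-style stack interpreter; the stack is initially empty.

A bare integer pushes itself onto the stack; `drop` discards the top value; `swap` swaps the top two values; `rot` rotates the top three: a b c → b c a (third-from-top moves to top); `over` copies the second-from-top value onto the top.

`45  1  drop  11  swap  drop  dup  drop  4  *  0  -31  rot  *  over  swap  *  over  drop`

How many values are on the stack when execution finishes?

2

45   -> 45
1    -> 45 1
drop -> 45
11   -> 45 11
swap -> 11 45
drop -> 11
dup  -> 11 11
drop -> 11
4    -> 11 4
*    -> 44
0    -> 44 0
-31  -> 44 0 -31
rot  -> 0 -31 44
*    -> 0 -1364
over -> 0 -1364 0
swap -> 0 0 -1364
*    -> 0 0
over -> 0 0 0
drop -> 0 0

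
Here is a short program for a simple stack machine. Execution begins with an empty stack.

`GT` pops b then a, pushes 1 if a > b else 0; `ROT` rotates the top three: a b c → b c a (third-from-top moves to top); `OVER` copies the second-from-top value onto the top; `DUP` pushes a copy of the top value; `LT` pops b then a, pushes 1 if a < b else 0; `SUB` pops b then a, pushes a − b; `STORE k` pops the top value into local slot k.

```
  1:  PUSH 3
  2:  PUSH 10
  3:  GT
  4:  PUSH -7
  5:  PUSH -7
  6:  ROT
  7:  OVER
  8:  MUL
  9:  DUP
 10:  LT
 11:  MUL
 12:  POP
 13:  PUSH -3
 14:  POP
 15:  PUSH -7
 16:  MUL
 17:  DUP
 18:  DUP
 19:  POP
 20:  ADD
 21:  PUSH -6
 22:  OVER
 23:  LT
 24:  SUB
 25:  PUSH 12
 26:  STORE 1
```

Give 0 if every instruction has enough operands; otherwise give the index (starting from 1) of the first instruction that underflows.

0

PUSH 3  → 3
PUSH 10 → 3 10
GT      → 0
PUSH -7 → 0 -7
PUSH -7 → 0 -7 -7
ROT     → -7 -7 0
OVER    → -7 -7 0 -7
MUL     → -7 -7 0
DUP     → -7 -7 0 0
LT      → -7 -7 0
MUL     → -7 0
POP     → -7
PUSH -3 → -7 -3
POP     → -7
PUSH -7 → -7 -7
MUL     → 49
DUP     → 49 49
DUP     → 49 49 49
POP     → 49 49
ADD     → 98
PUSH -6 → 98 -6
OVER    → 98 -6 98
LT      → 98 1
SUB     → 97
PUSH 12 → 97 12
STORE 1 → 97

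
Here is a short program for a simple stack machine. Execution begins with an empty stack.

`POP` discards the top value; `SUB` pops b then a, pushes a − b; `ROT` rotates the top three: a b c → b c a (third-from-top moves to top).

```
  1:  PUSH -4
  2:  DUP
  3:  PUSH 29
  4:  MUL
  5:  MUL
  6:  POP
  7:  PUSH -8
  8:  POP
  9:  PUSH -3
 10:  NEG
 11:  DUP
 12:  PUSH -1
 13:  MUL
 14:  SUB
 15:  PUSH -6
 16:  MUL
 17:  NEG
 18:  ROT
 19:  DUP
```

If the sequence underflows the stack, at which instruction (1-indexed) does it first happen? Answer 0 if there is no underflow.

18

PUSH -4 -> -4
DUP     -> -4 -4
PUSH 29 -> -4 -4 29
MUL     -> -4 -116
MUL     -> 464
POP     -> (empty)
PUSH -8 -> -8
POP     -> (empty)
PUSH -3 -> -3
NEG     -> 3
DUP     -> 3 3
PUSH -1 -> 3 3 -1
MUL     -> 3 -3
SUB     -> 6
PUSH -6 -> 6 -6
MUL     -> -36
NEG     -> 36
ROT  — needs 3 operands, stack has 1 → underflow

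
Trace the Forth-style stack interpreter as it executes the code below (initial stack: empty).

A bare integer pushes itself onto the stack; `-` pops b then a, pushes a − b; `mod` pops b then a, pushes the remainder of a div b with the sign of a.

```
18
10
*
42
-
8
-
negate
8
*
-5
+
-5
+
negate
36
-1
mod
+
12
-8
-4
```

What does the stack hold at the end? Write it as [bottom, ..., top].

18      18
10      18 10
*       180
42      180 42
-       138
8       138 8
-       130
negate  -130
8       -130 8
*       -1040
-5      -1040 -5
+       -1045
-5      -1045 -5
+       -1050
negate  1050
36      1050 36
-1      1050 36 -1
mod     1050 0
+       1050
12      1050 12
-8      1050 12 -8
-4      1050 12 -8 -4

[1050, 12, -8, -4]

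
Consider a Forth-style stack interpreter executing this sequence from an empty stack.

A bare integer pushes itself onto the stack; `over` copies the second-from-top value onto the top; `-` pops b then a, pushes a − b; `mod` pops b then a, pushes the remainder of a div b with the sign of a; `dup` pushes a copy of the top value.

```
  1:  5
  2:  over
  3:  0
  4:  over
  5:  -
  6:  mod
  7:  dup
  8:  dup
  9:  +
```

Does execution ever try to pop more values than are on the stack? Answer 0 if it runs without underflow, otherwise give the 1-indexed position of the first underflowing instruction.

5 -> [5]
over  — needs 2 operands, stack has 1 → underflow

2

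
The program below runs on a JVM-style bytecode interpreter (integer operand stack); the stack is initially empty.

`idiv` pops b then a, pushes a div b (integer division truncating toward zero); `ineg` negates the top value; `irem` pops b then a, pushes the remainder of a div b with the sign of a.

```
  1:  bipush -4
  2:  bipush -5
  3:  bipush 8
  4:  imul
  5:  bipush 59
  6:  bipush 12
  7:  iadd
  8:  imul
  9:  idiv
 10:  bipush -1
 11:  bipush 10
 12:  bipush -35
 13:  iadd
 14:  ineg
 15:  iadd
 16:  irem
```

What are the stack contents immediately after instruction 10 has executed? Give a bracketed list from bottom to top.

[0, -1]

bipush -4 → -4
bipush -5 → -4 -5
bipush 8  → -4 -5 8
imul      → -4 -40
bipush 59 → -4 -40 59
bipush 12 → -4 -40 59 12
iadd      → -4 -40 71
imul      → -4 -2840
idiv      → 0
bipush -1 → 0 -1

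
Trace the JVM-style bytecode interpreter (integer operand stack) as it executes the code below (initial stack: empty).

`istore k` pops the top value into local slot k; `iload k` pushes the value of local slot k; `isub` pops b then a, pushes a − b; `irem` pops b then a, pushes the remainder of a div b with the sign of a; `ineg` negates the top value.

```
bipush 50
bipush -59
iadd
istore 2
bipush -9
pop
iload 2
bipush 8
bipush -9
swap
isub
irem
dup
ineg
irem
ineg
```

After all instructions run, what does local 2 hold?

-9

bipush 50  : 50
bipush -59 : 50 -59
iadd       : -9
istore 2   : (empty)
bipush -9  : -9
pop        : (empty)
iload 2    : -9
bipush 8   : -9 8
bipush -9  : -9 8 -9
swap       : -9 -9 8
isub       : -9 -17
irem       : -9
dup        : -9 -9
ineg       : -9 9
irem       : 0
ineg       : 0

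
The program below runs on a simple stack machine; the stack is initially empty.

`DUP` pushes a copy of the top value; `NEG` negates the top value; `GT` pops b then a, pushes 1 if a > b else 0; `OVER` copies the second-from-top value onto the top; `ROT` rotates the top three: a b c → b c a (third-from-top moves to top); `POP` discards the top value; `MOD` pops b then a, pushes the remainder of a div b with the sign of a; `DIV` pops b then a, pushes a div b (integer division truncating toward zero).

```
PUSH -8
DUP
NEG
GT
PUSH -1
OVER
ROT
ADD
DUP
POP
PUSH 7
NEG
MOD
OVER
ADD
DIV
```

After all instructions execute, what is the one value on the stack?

PUSH -8 -> -8
DUP     -> -8 -8
NEG     -> -8 8
GT      -> 0
PUSH -1 -> 0 -1
OVER    -> 0 -1 0
ROT     -> -1 0 0
ADD     -> -1 0
DUP     -> -1 0 0
POP     -> -1 0
PUSH 7  -> -1 0 7
NEG     -> -1 0 -7
MOD     -> -1 0
OVER    -> -1 0 -1
ADD     -> -1 -1
DIV     -> 1

1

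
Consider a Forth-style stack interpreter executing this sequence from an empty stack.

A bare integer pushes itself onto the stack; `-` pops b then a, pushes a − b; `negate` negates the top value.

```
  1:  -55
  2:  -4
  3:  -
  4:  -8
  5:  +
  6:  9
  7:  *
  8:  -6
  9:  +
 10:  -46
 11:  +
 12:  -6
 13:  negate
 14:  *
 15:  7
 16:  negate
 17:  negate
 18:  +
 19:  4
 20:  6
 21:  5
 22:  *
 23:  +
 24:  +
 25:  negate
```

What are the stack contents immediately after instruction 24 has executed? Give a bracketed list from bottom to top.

-55    → [-55]
-4     → [-55, -4]
-      → [-51]
-8     → [-51, -8]
+      → [-59]
9      → [-59, 9]
*      → [-531]
-6     → [-531, -6]
+      → [-537]
-46    → [-537, -46]
+      → [-583]
-6     → [-583, -6]
negate → [-583, 6]
*      → [-3498]
7      → [-3498, 7]
negate → [-3498, -7]
negate → [-3498, 7]
+      → [-3491]
4      → [-3491, 4]
6      → [-3491, 4, 6]
5      → [-3491, 4, 6, 5]
*      → [-3491, 4, 30]
+      → [-3491, 34]
+      → [-3457]

[-3457]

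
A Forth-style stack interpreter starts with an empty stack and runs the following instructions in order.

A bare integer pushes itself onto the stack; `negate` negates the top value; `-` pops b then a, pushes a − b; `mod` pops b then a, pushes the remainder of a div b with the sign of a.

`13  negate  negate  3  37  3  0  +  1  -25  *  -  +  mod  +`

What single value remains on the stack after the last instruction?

16

13     → [13]
negate → [-13]
negate → [13]
3      → [13, 3]
37     → [13, 3, 37]
3      → [13, 3, 37, 3]
0      → [13, 3, 37, 3, 0]
+      → [13, 3, 37, 3]
1      → [13, 3, 37, 3, 1]
-25    → [13, 3, 37, 3, 1, -25]
*      → [13, 3, 37, 3, -25]
-      → [13, 3, 37, 28]
+      → [13, 3, 65]
mod    → [13, 3]
+      → [16]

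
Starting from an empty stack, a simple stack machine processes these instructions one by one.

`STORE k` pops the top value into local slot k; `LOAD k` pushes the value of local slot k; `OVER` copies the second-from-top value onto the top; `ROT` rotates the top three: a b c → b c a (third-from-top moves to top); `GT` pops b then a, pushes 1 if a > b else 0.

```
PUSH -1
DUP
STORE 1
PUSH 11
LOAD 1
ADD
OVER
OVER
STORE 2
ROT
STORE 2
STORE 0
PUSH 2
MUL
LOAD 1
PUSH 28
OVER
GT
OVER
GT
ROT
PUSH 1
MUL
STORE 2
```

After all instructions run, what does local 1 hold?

PUSH -1  -1
DUP      -1 -1
STORE 1  -1
PUSH 11  -1 11
LOAD 1   -1 11 -1
ADD      -1 10
OVER     -1 10 -1
OVER     -1 10 -1 10
STORE 2  -1 10 -1
ROT      10 -1 -1
STORE 2  10 -1
STORE 0  10
PUSH 2   10 2
MUL      20
LOAD 1   20 -1
PUSH 28  20 -1 28
OVER     20 -1 28 -1
GT       20 -1 1
OVER     20 -1 1 -1
GT       20 -1 1
ROT      -1 1 20
PUSH 1   -1 1 20 1
MUL      -1 1 20
STORE 2  -1 1

-1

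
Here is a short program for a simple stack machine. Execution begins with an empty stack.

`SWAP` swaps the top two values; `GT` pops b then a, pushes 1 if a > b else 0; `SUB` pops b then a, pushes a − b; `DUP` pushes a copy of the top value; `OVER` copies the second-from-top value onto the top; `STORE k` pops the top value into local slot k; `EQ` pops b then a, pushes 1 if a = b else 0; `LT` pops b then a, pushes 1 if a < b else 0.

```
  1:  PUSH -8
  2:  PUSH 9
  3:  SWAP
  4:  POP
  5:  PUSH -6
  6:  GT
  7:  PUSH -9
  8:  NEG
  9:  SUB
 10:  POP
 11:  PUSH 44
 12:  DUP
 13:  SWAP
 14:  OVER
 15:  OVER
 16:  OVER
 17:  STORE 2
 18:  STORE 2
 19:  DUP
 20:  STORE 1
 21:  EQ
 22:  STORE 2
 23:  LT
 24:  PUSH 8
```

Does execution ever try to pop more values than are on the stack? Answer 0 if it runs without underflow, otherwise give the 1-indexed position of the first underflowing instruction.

23

PUSH -8 → -8
PUSH 9  → -8 9
SWAP    → 9 -8
POP     → 9
PUSH -6 → 9 -6
GT      → 1
PUSH -9 → 1 -9
NEG     → 1 9
SUB     → -8
POP     → (empty)
PUSH 44 → 44
DUP     → 44 44
SWAP    → 44 44
OVER    → 44 44 44
OVER    → 44 44 44 44
OVER    → 44 44 44 44 44
STORE 2 → 44 44 44 44
STORE 2 → 44 44 44
DUP     → 44 44 44 44
STORE 1 → 44 44 44
EQ      → 44 1
STORE 2 → 44
LT  — needs 2 operands, stack has 1 → underflow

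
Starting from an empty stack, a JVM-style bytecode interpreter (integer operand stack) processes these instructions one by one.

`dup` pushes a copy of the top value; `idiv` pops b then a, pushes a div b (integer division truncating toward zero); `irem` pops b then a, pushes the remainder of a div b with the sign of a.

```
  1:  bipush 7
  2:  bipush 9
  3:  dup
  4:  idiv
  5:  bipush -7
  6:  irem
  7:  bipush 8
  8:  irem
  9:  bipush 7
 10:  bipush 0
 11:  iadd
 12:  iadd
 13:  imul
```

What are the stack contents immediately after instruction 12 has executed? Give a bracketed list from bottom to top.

bipush 7  : [7]
bipush 9  : [7, 9]
dup       : [7, 9, 9]
idiv      : [7, 1]
bipush -7 : [7, 1, -7]
irem      : [7, 1]
bipush 8  : [7, 1, 8]
irem      : [7, 1]
bipush 7  : [7, 1, 7]
bipush 0  : [7, 1, 7, 0]
iadd      : [7, 1, 7]
iadd      : [7, 8]

[7, 8]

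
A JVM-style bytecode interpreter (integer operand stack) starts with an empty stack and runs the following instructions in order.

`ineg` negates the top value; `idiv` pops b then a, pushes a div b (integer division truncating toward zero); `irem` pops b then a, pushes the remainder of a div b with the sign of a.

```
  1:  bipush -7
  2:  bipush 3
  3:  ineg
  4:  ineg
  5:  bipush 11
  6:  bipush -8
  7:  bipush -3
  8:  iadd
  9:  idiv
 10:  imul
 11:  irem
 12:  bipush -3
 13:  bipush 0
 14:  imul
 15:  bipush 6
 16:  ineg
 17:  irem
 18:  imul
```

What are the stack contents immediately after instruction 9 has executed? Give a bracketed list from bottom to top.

[-7, 3, -1]

bipush -7  -7
bipush 3   -7 3
ineg       -7 -3
ineg       -7 3
bipush 11  -7 3 11
bipush -8  -7 3 11 -8
bipush -3  -7 3 11 -8 -3
iadd       -7 3 11 -11
idiv       -7 3 -1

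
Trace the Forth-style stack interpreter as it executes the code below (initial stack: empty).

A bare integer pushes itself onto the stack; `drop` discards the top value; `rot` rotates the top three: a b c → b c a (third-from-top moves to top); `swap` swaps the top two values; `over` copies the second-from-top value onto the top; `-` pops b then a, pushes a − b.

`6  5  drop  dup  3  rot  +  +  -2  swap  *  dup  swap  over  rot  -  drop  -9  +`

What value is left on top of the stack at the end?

-39

6    : [6]
5    : [6, 5]
drop : [6]
dup  : [6, 6]
3    : [6, 6, 3]
rot  : [6, 3, 6]
+    : [6, 9]
+    : [15]
-2   : [15, -2]
swap : [-2, 15]
*    : [-30]
dup  : [-30, -30]
swap : [-30, -30]
over : [-30, -30, -30]
rot  : [-30, -30, -30]
-    : [-30, 0]
drop : [-30]
-9   : [-30, -9]
+    : [-39]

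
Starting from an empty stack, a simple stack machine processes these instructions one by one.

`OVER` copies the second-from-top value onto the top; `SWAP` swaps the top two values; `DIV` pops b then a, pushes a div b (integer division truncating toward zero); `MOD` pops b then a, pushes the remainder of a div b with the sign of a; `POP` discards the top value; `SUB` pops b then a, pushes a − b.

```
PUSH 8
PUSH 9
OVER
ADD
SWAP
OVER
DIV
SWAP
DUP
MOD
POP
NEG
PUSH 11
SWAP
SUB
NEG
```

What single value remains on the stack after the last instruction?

PUSH 8  -> [8]
PUSH 9  -> [8, 9]
OVER    -> [8, 9, 8]
ADD     -> [8, 17]
SWAP    -> [17, 8]
OVER    -> [17, 8, 17]
DIV     -> [17, 0]
SWAP    -> [0, 17]
DUP     -> [0, 17, 17]
MOD     -> [0, 0]
POP     -> [0]
NEG     -> [0]
PUSH 11 -> [0, 11]
SWAP    -> [11, 0]
SUB     -> [11]
NEG     -> [-11]

-11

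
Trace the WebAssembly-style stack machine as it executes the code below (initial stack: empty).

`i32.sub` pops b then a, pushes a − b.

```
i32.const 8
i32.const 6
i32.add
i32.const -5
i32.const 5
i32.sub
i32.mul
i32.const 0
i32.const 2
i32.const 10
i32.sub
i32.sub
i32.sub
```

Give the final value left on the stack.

i32.const 8  : [8]
i32.const 6  : [8, 6]
i32.add      : [14]
i32.const -5 : [14, -5]
i32.const 5  : [14, -5, 5]
i32.sub      : [14, -10]
i32.mul      : [-140]
i32.const 0  : [-140, 0]
i32.const 2  : [-140, 0, 2]
i32.const 10 : [-140, 0, 2, 10]
i32.sub      : [-140, 0, -8]
i32.sub      : [-140, 8]
i32.sub      : [-148]

-148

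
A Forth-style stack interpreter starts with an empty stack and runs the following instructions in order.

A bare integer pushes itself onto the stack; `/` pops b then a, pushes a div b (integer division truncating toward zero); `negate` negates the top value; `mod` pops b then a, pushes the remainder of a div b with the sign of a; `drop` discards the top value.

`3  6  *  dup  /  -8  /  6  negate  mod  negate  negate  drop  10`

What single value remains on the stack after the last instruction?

10

3      : [3]
6      : [3, 6]
*      : [18]
dup    : [18, 18]
/      : [1]
-8     : [1, -8]
/      : [0]
6      : [0, 6]
negate : [0, -6]
mod    : [0]
negate : [0]
negate : [0]
drop   : []
10     : [10]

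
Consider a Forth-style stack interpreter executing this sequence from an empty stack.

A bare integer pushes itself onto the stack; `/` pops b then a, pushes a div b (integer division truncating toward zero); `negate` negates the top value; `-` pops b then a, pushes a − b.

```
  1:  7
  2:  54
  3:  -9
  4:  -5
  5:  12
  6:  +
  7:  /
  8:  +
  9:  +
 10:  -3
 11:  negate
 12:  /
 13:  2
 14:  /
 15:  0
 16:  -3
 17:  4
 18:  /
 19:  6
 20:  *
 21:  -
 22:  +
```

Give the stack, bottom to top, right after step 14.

7      -> 7
54     -> 7 54
-9     -> 7 54 -9
-5     -> 7 54 -9 -5
12     -> 7 54 -9 -5 12
+      -> 7 54 -9 7
/      -> 7 54 -1
+      -> 7 53
+      -> 60
-3     -> 60 -3
negate -> 60 3
/      -> 20
2      -> 20 2
/      -> 10

[10]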